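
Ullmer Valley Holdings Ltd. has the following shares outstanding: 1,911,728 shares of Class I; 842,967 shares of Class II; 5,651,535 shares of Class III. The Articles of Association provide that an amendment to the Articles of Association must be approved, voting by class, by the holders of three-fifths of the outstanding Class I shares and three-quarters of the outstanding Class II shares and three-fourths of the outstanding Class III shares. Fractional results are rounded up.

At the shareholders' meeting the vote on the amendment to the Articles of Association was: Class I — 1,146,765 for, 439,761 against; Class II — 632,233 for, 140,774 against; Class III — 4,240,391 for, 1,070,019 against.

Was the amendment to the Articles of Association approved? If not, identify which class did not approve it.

Not approved — the Class I shares did not give the required vote.

Class I: 3/5 of 1911728 = 1147036.80, rounded up to 1147037; 1,147,037 required, 1,146,765 in favor — not approved.
Class II: 3/4 of 842967 = 632225.25, rounded up to 632226; 632,226 required, 632,233 in favor — approved.
Class III: 3/4 of 5651535 = 4238651.25, rounded up to 4238652; 4,238,652 required, 4,240,391 in favor — approved.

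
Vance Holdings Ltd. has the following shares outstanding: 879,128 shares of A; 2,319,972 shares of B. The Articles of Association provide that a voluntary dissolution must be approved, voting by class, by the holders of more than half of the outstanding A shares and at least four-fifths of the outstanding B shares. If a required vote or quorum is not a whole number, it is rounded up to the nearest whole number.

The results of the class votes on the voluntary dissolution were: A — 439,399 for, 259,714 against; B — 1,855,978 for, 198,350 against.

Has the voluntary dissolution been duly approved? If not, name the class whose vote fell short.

Not approved — the A shares did not give the required vote.

A: a majority of 879128 is 439565; 439,565 required, 439,399 in favor — not approved.
B: 4/5 of 2319972 = 1855977.60, rounded up to 1855978; 1,855,978 required, 1,855,978 in favor — approved.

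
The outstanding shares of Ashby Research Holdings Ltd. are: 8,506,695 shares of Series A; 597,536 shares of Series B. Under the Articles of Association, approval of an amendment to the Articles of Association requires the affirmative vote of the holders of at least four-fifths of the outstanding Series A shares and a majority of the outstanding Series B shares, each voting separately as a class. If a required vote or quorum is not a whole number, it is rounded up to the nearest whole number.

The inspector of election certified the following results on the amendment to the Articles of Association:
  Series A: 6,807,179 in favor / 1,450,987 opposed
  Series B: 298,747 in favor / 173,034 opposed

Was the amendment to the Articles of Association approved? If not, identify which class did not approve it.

Not approved — the Series B shares did not give the required vote.

Series A: 4/5 of 8506695 = 6805356; 6,805,356 required, 6,807,179 in favor — approved.
Series B: a majority of 597536 is 298769; 298,769 required, 298,747 in favor — not approved.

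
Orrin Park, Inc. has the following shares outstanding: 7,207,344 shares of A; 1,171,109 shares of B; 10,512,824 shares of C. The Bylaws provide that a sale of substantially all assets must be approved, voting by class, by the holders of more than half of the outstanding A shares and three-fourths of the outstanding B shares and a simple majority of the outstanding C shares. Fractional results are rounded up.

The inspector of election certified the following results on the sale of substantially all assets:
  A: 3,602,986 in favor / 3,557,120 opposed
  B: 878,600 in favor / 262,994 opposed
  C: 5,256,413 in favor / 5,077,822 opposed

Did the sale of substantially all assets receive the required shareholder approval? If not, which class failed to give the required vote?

A: a majority of 7207344 is 3603673; 3,603,673 required, 3,602,986 in favor — not approved.
B: 3/4 of 1171109 = 878331.75, rounded up to 878332; 878,332 required, 878,600 in favor — approved.
C: a majority of 10512824 is 5256413; 5,256,413 required, 5,256,413 in favor — approved.

Not approved — the A shares did not give the required vote.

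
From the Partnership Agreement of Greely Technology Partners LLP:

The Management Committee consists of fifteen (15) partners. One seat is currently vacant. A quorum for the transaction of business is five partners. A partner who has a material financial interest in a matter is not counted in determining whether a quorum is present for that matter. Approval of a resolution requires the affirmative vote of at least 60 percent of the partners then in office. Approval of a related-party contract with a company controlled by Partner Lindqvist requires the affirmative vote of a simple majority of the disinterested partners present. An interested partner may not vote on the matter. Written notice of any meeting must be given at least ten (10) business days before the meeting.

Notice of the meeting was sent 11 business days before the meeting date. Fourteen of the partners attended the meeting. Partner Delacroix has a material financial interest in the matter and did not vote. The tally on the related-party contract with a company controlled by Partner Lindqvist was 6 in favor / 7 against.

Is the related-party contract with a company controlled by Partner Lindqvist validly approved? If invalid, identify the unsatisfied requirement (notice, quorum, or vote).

Notice: 11 business days given; 10 required (11 ≥ 10). Satisfied.
Quorum: 14 present, but the 1 interested partner does not count, leaving 13. Quorum is 5. Satisfied.
Vote: the related-party contract with a company controlled by Partner Lindqvist requires a majority of the disinterested partners present (14 − 1 = 13). A majority of 13 is 7, so 7 affirmative votes are needed; 6 voted in favor. Not satisfied.

Invalid — vote requirement not satisfied.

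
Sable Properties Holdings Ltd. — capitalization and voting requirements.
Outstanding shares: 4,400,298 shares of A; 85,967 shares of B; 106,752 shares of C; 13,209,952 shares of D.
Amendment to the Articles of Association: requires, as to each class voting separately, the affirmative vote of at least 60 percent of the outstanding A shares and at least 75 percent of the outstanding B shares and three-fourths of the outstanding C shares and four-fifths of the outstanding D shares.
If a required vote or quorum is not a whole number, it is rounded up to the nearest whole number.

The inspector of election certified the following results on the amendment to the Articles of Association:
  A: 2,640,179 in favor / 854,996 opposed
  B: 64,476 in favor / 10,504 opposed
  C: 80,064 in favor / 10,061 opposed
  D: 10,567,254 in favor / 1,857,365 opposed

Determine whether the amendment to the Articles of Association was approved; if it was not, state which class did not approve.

A: 3/5 of 4400298 = 2640178.80, rounded up to 2640179; 2,640,179 required, 2,640,179 in favor — approved.
B: 3/4 of 85967 = 64475.25, rounded up to 64476; 64,476 required, 64,476 in favor — approved.
C: 3/4 of 106752 = 80064; 80,064 required, 80,064 in favor — approved.
D: 4/5 of 13209952 = 10567961.60, rounded up to 10567962; 10,567,962 required, 10,567,254 in favor — not approved.

Not approved — the D shares did not give the required vote.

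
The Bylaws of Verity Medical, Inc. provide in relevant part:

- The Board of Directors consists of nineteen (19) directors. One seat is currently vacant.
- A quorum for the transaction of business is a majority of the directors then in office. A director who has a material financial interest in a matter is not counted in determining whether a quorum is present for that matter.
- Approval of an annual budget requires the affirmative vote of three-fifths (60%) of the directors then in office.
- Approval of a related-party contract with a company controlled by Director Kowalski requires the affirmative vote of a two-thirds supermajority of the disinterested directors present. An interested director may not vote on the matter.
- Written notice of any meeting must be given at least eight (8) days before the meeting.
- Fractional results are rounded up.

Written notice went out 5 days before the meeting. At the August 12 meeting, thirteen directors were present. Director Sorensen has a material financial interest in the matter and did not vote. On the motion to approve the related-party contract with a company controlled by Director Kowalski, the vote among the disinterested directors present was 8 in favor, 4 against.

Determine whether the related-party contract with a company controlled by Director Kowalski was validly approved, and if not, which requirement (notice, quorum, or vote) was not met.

Invalid — notice requirement not satisfied.

Notice: 5 days given; 8 required (5 < 8). Not satisfied.
Quorum: 13 present, but the 1 interested director does not count, leaving 12. Quorum is 10. Satisfied.
Vote: the related-party contract with a company controlled by Director Kowalski requires two-thirds of the disinterested directors present (13 − 1 = 12). 2/3 of 12 = 8, so 8 affirmative votes are needed; 8 voted in favor. Satisfied.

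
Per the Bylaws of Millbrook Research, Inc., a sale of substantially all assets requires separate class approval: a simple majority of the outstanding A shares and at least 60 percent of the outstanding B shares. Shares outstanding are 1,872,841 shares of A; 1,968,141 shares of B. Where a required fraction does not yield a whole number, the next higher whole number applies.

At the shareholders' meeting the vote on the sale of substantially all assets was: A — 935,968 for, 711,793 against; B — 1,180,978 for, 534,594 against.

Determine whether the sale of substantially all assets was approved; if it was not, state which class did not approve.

Not approved — the A shares did not give the required vote.

A: a majority of 1872841 is 936421; 936,421 required, 935,968 in favor — not approved.
B: 3/5 of 1968141 = 1180884.60, rounded up to 1180885; 1,180,885 required, 1,180,978 in favor — approved.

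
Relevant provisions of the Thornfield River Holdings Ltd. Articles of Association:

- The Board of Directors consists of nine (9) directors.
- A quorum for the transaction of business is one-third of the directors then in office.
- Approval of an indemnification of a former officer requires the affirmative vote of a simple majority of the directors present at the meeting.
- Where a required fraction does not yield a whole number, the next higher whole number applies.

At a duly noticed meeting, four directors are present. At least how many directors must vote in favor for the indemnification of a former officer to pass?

The indemnification of a former officer requires a majority of the directors present (4).
A majority of 4 is 3.

3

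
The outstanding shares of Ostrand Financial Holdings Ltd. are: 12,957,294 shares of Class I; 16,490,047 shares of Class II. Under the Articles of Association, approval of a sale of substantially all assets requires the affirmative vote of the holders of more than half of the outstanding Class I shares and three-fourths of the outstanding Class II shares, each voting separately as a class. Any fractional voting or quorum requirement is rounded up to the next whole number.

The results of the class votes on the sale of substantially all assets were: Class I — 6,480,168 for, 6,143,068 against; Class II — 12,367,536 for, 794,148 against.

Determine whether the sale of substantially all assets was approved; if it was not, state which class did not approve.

Approved — every class gave the required vote.

Class I: a majority of 12957294 is 6478648; 6,478,648 required, 6,480,168 in favor — approved.
Class II: 3/4 of 16490047 = 12367535.25, rounded up to 12367536; 12,367,536 required, 12,367,536 in favor — approved.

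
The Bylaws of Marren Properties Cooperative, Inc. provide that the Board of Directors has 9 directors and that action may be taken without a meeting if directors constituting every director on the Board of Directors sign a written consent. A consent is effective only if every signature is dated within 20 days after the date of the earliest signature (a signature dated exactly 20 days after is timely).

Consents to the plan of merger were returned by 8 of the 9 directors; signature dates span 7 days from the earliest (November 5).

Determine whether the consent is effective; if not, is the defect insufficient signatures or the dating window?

Not effective — insufficient signatures.

Signatures required: every one of 9 — unanimous means all 9, so 9 needed; 8 signed. Insufficient.
Dating window: the latest signature is 7 days after the earliest; the limit is 20 days. Within the window.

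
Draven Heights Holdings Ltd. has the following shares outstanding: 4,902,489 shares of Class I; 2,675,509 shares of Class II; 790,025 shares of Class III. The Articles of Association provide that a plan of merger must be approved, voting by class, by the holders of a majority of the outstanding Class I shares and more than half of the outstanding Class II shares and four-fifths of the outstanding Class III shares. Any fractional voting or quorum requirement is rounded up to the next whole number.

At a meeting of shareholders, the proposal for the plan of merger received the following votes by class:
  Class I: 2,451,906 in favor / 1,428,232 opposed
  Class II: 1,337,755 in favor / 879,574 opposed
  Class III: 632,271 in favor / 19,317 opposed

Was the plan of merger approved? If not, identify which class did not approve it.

Class I: a majority of 4902489 is 2451245; 2,451,245 required, 2,451,906 in favor — approved.
Class II: a majority of 2675509 is 1337755; 1,337,755 required, 1,337,755 in favor — approved.
Class III: 4/5 of 790025 = 632020; 632,020 required, 632,271 in favor — approved.

Approved — every class gave the required vote.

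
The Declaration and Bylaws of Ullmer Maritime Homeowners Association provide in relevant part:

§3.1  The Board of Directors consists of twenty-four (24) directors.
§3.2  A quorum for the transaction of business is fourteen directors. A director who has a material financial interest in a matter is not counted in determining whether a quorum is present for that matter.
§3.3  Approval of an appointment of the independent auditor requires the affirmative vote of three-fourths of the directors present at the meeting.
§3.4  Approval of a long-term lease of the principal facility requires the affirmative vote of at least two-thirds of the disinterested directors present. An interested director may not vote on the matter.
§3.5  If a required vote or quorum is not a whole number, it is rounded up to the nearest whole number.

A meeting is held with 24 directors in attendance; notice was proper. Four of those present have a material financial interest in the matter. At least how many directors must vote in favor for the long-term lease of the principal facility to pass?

14

The long-term lease of the principal facility requires two-thirds of the disinterested directors present (24 − 4 = 20).
2/3 of 20 = 13.33, rounded up to 14.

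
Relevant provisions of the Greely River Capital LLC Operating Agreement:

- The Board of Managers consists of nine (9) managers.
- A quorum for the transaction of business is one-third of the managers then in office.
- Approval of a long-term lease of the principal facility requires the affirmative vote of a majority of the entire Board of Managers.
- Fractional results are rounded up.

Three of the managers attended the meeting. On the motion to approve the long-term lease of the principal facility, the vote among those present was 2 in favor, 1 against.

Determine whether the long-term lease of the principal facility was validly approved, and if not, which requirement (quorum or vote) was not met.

Invalid — vote requirement not satisfied.

Quorum: 3 present; quorum is 3. Satisfied.
Vote: the long-term lease of the principal facility requires a majority of the entire Board of Managers (9). A majority of 9 is 5, so 5 affirmative votes are needed; 2 voted in favor. Not satisfied.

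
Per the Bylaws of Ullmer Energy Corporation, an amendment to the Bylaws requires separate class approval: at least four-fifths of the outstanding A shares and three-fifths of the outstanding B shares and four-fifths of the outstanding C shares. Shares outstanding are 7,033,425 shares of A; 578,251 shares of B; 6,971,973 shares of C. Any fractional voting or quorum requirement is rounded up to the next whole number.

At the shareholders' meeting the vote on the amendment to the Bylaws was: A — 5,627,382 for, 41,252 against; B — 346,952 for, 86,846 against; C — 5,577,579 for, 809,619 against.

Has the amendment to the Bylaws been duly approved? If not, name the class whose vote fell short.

Approved — every class gave the required vote.

A: 4/5 of 7033425 = 5626740; 5,626,740 required, 5,627,382 in favor — approved.
B: 3/5 of 578251 = 346950.60, rounded up to 346951; 346,951 required, 346,952 in favor — approved.
C: 4/5 of 6971973 = 5577578.40, rounded up to 5577579; 5,577,579 required, 5,577,579 in favor — approved.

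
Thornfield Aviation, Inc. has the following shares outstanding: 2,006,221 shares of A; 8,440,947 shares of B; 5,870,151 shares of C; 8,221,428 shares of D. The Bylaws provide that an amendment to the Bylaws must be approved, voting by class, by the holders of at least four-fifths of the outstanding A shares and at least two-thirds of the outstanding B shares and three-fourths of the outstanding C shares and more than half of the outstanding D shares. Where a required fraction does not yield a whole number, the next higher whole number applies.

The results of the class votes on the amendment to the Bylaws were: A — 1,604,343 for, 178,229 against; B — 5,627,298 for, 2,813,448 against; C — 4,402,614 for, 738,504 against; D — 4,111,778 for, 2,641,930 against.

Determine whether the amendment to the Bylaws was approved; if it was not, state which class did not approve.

Not approved — the A shares did not give the required vote.

A: 4/5 of 2006221 = 1604976.80, rounded up to 1604977; 1,604,977 required, 1,604,343 in favor — not approved.
B: 2/3 of 8440947 = 5627298; 5,627,298 required, 5,627,298 in favor — approved.
C: 3/4 of 5870151 = 4402613.25, rounded up to 4402614; 4,402,614 required, 4,402,614 in favor — approved.
D: a majority of 8221428 is 4110715; 4,110,715 required, 4,111,778 in favor — approved.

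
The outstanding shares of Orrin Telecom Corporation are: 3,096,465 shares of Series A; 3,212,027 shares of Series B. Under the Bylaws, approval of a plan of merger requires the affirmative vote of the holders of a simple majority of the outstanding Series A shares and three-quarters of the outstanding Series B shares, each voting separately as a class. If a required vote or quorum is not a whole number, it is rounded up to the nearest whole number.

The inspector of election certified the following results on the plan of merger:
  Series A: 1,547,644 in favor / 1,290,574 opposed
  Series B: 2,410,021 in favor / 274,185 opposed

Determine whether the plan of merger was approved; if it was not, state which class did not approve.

Series A: a majority of 3096465 is 1548233; 1,548,233 required, 1,547,644 in favor — not approved.
Series B: 3/4 of 3212027 = 2409020.25, rounded up to 2409021; 2,409,021 required, 2,410,021 in favor — approved.

Not approved — the Series A shares did not give the required vote.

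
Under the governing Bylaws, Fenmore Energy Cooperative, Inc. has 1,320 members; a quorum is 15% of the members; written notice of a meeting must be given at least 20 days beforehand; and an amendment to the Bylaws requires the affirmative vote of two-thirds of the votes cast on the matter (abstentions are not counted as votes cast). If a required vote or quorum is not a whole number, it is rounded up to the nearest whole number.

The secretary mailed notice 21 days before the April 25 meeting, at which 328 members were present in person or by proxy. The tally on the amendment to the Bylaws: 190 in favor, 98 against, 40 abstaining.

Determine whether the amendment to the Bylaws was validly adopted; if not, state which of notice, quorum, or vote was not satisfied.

Notice: 21 days given; 20 required. Satisfied.
Quorum: 15% of 1,320 = 198; 328 present. Satisfied.
Vote: requires two-thirds of the votes cast (328 − 40 abstaining = 288); 2/3 of 288 = 192, so 192 needed; 190 in favor. Not satisfied.

Invalid — vote requirement not satisfied.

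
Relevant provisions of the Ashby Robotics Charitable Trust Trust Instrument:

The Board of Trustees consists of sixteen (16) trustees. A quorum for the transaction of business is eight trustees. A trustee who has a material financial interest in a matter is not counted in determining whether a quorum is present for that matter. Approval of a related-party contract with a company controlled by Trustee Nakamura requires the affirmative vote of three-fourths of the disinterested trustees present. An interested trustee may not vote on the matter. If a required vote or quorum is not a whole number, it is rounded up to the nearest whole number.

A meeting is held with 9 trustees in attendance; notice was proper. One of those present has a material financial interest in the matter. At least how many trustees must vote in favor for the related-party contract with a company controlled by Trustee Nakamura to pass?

6

The related-party contract with a company controlled by Trustee Nakamura requires three-fourths of the disinterested trustees present (9 − 1 = 8).
3/4 of 8 = 6.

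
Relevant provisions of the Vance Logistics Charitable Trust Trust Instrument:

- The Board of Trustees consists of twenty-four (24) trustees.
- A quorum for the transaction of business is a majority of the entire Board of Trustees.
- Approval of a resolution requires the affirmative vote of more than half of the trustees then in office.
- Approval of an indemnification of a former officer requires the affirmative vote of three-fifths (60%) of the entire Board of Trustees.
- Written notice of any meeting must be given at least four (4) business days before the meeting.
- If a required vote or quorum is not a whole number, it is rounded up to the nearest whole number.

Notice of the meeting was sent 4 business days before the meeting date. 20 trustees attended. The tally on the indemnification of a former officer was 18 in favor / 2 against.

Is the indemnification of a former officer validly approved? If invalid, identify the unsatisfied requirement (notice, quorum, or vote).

Notice: 4 business days given; 4 required (4 ≥ 4). Satisfied.
Quorum: 20 present; quorum is 13. Satisfied.
Vote: the indemnification of a former officer requires three-fifths of the entire Board of Trustees (24). 3/5 of 24 = 14.40, rounded up to 15, so 15 affirmative votes are needed; 18 voted in favor. Satisfied.

Valid — all requirements satisfied.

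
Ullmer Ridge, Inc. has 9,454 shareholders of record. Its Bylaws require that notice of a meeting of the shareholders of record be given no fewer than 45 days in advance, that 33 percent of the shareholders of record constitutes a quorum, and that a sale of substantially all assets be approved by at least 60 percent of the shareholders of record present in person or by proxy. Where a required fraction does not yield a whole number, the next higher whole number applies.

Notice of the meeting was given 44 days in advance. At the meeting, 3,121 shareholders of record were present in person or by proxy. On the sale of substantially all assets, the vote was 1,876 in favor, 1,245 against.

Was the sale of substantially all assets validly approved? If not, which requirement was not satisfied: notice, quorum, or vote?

Notice: 44 days given; 45 required. Not satisfied.
Quorum: 33% of 9,454 = 3,119.82, rounded up to 3,120; 3,121 present. Satisfied.
Vote: requires three-fifths of those present (3,121); 3/5 of 3121 = 1872.60, rounded up to 1873, so 1,873 needed; 1,876 in favor. Satisfied.

Invalid — notice requirement not satisfied.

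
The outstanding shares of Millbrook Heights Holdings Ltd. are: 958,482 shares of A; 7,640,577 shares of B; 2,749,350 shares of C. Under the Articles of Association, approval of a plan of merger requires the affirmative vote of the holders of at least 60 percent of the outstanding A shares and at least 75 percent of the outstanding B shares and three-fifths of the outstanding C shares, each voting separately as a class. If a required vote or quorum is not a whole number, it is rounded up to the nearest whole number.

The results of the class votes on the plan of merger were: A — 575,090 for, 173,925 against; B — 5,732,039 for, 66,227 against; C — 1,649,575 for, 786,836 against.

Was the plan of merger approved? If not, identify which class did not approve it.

A: 3/5 of 958482 = 575089.20, rounded up to 575090; 575,090 required, 575,090 in favor — approved.
B: 3/4 of 7640577 = 5730432.75, rounded up to 5730433; 5,730,433 required, 5,732,039 in favor — approved.
C: 3/5 of 2749350 = 1649610; 1,649,610 required, 1,649,575 in favor — not approved.

Not approved — the C shares did not give the required vote.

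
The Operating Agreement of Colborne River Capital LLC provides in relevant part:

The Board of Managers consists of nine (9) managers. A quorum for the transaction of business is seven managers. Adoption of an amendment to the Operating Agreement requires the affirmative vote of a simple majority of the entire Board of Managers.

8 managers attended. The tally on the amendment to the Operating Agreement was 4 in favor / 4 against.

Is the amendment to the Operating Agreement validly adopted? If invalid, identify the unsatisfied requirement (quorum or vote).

Quorum: 8 present; quorum is 7. Satisfied.
Vote: the amendment to the Operating Agreement requires a majority of the entire Board of Managers (9). A majority of 9 is 5, so 5 affirmative votes are needed; 4 voted in favor. Not satisfied.

Invalid — vote requirement not satisfied.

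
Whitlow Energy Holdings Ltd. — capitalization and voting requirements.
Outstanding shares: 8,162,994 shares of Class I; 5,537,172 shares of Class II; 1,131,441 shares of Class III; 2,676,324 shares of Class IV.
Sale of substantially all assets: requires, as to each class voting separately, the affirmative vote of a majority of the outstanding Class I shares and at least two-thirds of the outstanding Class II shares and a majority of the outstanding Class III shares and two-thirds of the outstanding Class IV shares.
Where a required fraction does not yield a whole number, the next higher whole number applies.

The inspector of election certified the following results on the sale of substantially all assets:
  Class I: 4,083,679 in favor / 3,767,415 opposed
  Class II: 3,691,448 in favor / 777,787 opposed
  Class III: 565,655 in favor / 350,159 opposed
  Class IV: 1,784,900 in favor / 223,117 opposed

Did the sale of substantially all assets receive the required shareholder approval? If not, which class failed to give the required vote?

Class I: a majority of 8162994 is 4081498; 4,081,498 required, 4,083,679 in favor — approved.
Class II: 2/3 of 5537172 = 3691448; 3,691,448 required, 3,691,448 in favor — approved.
Class III: a majority of 1131441 is 565721; 565,721 required, 565,655 in favor — not approved.
Class IV: 2/3 of 2676324 = 1784216; 1,784,216 required, 1,784,900 in favor — approved.

Not approved — the Class III shares did not give the required vote.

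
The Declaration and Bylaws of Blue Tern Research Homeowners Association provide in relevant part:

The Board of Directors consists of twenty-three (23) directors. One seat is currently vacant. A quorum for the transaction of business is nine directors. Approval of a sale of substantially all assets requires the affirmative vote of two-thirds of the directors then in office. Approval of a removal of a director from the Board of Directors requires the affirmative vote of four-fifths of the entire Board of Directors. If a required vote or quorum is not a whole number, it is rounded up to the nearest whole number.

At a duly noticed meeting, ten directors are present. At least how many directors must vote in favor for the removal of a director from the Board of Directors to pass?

19

The removal of a director from the Board of Directors requires four-fifths of the entire Board of Directors (23).
4/5 of 23 = 18.40, rounded up to 19.
(Only 10 can vote, so the removal of a director from the Board of Directors cannot pass at this meeting, but the required vote is still 19.)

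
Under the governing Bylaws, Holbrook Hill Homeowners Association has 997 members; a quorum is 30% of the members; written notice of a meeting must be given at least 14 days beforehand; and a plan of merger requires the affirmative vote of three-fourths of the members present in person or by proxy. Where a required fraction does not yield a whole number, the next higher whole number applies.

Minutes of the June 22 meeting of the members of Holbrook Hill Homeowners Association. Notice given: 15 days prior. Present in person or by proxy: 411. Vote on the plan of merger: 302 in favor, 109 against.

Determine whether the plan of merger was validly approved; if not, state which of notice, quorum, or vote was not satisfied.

Notice: 15 days given; 14 required. Satisfied.
Quorum: 30% of 997 = 299.10, rounded up to 300; 411 present. Satisfied.
Vote: requires three-fourths of those present (411); 3/4 of 411 = 308.25, rounded up to 309, so 309 needed; 302 in favor. Not satisfied.

Invalid — vote requirement not satisfied.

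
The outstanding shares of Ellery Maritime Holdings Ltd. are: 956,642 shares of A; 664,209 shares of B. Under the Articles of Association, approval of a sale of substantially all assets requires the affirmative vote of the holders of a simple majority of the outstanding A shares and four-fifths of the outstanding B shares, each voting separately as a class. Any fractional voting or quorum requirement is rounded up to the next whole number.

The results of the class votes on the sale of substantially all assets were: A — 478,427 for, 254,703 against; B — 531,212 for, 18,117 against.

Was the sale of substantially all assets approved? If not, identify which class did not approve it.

Not approved — the B shares did not give the required vote.

A: a majority of 956642 is 478322; 478,322 required, 478,427 in favor — approved.
B: 4/5 of 664209 = 531367.20, rounded up to 531368; 531,368 required, 531,212 in favor — not approved.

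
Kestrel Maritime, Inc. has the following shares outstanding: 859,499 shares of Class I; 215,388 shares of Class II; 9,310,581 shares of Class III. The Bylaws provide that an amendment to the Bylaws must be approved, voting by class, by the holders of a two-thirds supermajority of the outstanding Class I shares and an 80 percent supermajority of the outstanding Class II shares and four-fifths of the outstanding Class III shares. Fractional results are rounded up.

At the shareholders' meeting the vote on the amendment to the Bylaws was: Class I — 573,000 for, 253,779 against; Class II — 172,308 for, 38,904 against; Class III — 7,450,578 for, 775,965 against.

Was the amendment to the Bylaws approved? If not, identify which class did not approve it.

Class I: 2/3 of 859499 = 572999.33, rounded up to 573000; 573,000 required, 573,000 in favor — approved.
Class II: 4/5 of 215388 = 172310.40, rounded up to 172311; 172,311 required, 172,308 in favor — not approved.
Class III: 4/5 of 9310581 = 7448464.80, rounded up to 7448465; 7,448,465 required, 7,450,578 in favor — approved.

Not approved — the Class II shares did not give the required vote.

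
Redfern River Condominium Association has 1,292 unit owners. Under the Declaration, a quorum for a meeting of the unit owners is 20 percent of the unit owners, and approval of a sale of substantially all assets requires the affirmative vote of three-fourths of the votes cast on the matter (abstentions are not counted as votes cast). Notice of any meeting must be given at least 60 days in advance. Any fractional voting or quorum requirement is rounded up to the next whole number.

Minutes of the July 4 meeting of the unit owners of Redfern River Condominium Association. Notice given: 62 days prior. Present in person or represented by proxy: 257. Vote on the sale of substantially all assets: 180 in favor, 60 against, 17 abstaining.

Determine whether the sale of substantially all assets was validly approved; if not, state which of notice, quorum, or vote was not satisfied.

Notice: 62 days given; 60 required. Satisfied.
Quorum: 20% of 1,292 = 258.40, rounded up to 259; 257 present. Not satisfied.
Vote: requires three-fourths of the votes cast (257 − 17 abstaining = 240); 3/4 of 240 = 180, so 180 needed; 180 in favor. Satisfied.

Invalid — quorum requirement not satisfied.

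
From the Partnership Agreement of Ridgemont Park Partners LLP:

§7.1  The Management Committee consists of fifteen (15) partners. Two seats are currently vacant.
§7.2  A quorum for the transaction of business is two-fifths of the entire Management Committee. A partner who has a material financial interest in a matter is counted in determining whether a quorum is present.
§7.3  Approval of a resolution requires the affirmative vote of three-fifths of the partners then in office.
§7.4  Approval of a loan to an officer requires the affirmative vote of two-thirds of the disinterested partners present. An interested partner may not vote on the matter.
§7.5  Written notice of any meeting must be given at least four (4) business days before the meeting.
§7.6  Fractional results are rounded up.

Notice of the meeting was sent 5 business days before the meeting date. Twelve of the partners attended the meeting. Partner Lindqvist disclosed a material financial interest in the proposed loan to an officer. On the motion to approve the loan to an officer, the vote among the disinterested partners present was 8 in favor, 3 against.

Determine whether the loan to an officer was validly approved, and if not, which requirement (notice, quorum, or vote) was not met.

Notice: 5 business days given; 4 required (5 ≥ 4). Satisfied.
Quorum: 12 present (interested partners count toward quorum); quorum is 6. Satisfied.
Vote: the loan to an officer requires two-thirds of the disinterested partners present (12 − 1 = 11). 2/3 of 11 = 7.33, rounded up to 8, so 8 affirmative votes are needed; 8 voted in favor. Satisfied.

Valid — all requirements satisfied.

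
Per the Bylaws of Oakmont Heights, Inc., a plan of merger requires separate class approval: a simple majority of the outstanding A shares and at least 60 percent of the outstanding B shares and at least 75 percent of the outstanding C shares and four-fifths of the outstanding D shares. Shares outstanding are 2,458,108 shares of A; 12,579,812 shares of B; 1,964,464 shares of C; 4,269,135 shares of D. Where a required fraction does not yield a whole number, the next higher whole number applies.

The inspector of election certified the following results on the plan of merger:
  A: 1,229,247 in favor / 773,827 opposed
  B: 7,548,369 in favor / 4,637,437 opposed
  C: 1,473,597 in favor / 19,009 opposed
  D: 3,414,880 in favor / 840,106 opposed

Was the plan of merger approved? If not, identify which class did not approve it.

Not approved — the D shares did not give the required vote.

A: a majority of 2458108 is 1229055; 1,229,055 required, 1,229,247 in favor — approved.
B: 3/5 of 12579812 = 7547887.20, rounded up to 7547888; 7,547,888 required, 7,548,369 in favor — approved.
C: 3/4 of 1964464 = 1473348; 1,473,348 required, 1,473,597 in favor — approved.
D: 4/5 of 4269135 = 3415308; 3,415,308 required, 3,414,880 in favor — not approved.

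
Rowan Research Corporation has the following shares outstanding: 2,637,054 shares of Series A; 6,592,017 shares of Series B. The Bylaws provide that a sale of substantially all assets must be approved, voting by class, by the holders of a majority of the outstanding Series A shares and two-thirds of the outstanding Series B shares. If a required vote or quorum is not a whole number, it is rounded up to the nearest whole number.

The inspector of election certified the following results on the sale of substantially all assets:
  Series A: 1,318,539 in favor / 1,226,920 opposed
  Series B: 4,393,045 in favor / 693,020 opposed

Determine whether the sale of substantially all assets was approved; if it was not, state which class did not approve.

Series A: a majority of 2637054 is 1318528; 1,318,528 required, 1,318,539 in favor — approved.
Series B: 2/3 of 6592017 = 4394678; 4,394,678 required, 4,393,045 in favor — not approved.

Not approved — the Series B shares did not give the required vote.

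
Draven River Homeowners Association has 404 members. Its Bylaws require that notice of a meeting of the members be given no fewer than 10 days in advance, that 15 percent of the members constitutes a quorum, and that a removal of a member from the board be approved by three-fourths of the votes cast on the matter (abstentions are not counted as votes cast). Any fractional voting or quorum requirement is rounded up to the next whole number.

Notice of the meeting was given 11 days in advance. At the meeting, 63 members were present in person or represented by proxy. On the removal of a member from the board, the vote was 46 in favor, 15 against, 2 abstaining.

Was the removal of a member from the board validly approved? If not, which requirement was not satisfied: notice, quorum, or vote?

Notice: 11 days given; 10 required. Satisfied.
Quorum: 15% of 404 = 60.60, rounded up to 61; 63 present. Satisfied.
Vote: requires three-fourths of the votes cast (63 − 2 abstaining = 61); 3/4 of 61 = 45.75, rounded up to 46, so 46 needed; 46 in favor. Satisfied.

Valid — all requirements satisfied.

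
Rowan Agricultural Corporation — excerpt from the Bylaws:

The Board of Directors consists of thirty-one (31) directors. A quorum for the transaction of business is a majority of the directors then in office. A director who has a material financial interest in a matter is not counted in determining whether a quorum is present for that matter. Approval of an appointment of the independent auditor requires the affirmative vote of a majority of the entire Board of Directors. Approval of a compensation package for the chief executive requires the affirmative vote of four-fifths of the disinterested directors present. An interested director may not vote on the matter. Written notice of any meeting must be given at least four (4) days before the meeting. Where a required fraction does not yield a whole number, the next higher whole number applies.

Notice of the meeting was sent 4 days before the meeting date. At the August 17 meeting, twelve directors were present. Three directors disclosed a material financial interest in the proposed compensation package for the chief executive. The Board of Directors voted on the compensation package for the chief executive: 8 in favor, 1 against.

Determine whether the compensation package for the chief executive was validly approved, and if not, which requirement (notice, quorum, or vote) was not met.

Invalid — quorum requirement not satisfied.

Notice: 4 days given; 4 required (4 ≥ 4). Satisfied.
Quorum: 12 present, but the 3 interested directors do not count, leaving 9. Quorum is 16. Not satisfied.
Vote: the compensation package for the chief executive requires four-fifths of the disinterested directors present (12 − 3 = 9). 4/5 of 9 = 7.20, rounded up to 8, so 8 affirmative votes are needed; 8 voted in favor. Satisfied. (Moot — without a quorum no business can be validly transacted.)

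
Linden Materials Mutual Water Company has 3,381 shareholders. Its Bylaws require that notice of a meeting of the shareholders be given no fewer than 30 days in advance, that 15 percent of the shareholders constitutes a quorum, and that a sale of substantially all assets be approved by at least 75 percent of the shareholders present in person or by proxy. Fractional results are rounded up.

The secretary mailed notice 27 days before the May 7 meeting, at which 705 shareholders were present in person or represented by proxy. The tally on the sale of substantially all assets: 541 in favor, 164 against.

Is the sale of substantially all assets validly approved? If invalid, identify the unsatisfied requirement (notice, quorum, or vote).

Notice: 27 days given; 30 required. Not satisfied.
Quorum: 15% of 3,381 = 507.15, rounded up to 508; 705 present. Satisfied.
Vote: requires three-fourths of those present (705); 3/4 of 705 = 528.75, rounded up to 529, so 529 needed; 541 in favor. Satisfied.

Invalid — notice requirement not satisfied.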